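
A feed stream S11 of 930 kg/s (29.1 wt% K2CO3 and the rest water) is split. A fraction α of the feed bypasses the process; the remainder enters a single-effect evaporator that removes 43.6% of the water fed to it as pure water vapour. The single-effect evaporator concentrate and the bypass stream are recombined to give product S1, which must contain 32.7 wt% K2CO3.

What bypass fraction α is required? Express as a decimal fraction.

0.644

All 930×0.291 = 270.63 kg/s of K2CO3 reaches S1, so S1 = 270.63/0.327 = 827.61 kg/s and vapour = 102.39 kg/s.
The evaporator receives (1−α)·930 of feed at 0.709 water and removes 0.436 of that water:
0.436×0.709×(1−α)×930 = 102.39
(1−α) = 102.39/287.49 = 0.3561;  α = 0.6439.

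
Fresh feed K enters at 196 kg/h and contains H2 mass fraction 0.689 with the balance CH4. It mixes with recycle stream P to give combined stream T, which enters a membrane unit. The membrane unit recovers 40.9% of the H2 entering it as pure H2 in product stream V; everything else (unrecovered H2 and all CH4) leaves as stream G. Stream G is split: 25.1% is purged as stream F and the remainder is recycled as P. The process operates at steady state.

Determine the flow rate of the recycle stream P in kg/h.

CH4 enters only via K and leaves only via the purge: 196×0.311 = 0.251×(CH4 in G), and the membrane unit passes all CH4, so CH4 in T = CH4 in G = 242.85 kg/h.
H2 in T: m_A = 196×0.689 + (1−0.251)·(1−0.409)·m_A, so m_A = 135.04/0.5573 = 242.3 kg/h.
G = (1−0.409)×242.3 + 242.85 = 386.05 kg/h.
Recycle P = (1−0.251)×386.05 = 289.15 kg/h.

289.2 kg/h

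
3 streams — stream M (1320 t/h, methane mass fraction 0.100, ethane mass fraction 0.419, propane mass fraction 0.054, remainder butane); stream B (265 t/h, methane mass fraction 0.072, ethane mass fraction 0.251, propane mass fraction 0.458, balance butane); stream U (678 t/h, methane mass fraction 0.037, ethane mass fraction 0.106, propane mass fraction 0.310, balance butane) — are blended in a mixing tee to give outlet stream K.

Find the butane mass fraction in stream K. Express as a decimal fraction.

0.439

Total flow out = 1320 + 265 + 678 = 2263 t/h.
butane in = 1320×0.427 + 265×0.219 + 678×0.547 = 992.54 t/h.
butane mass fraction in K = 992.54/2263 = 0.439.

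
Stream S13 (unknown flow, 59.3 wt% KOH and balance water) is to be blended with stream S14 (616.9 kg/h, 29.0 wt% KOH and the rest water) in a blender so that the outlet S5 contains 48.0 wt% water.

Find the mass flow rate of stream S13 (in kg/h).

Let S13 be the unknown flow. Total out = 616.9 + S13.
water balance: 438 + 0.407·S13 = 0.480·(616.9 + S13)
(0.407 − 0.480)·S13 = 0.480×616.9 − 438 = -141.89
S13 = -141.89 / -0.073 = 1943.7 kg/h

1944 kg/h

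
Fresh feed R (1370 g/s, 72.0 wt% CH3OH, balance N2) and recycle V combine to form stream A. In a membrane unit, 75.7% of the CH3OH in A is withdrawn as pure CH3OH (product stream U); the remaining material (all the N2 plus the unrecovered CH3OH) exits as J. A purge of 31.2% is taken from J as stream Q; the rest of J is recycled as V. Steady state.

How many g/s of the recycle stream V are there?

N2 enters only via R and leaves only via the purge: 1370×0.280 = 0.312×(N2 in J), and the membrane unit passes all N2, so N2 in A = N2 in J = 1229.5 g/s.
CH3OH in A: m_A = 1370×0.720 + (1−0.312)·(1−0.757)·m_A, so m_A = 986.4/0.8328 = 1184.4 g/s.
J = (1−0.757)×1184.4 + 1229.5 = 1517.3 g/s.
Recycle V = (1−0.312)×1517.3 = 1043.9 g/s.

1044 g/s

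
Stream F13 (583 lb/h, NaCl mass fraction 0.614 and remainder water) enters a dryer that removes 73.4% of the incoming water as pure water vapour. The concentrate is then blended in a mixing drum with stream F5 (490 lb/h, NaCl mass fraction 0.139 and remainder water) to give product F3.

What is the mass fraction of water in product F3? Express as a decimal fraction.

Vapour removed = 0.734×0.386×583 = 165.18 lb/h; concentrate = 417.82 lb/h.
water reaching the mixer = 59.86 (from concentrate) + 490×0.861 = 481.75 lb/h.
Product flow = 417.82 + 490 = 907.82 lb/h; water fraction = 0.531.

0.531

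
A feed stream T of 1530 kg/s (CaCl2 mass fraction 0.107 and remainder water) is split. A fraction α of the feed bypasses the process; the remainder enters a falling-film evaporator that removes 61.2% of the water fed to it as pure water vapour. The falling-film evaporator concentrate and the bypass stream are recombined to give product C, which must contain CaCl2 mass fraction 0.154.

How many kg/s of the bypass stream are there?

675.6 kg/s

All 1530×0.107 = 163.71 kg/s of CaCl2 reaches C, so C = 163.71/0.154 = 1063.1 kg/s and vapour = 466.95 kg/s.
The evaporator receives (1−α)·1530 of feed at 0.893 water and removes 0.612 of that water:
0.612×0.893×(1−α)×1530 = 466.95
(1−α) = 466.95/836.17 = 0.5584;  α = 0.4416.
Bypass flow = 0.4416×1530 = 675.59 kg/s.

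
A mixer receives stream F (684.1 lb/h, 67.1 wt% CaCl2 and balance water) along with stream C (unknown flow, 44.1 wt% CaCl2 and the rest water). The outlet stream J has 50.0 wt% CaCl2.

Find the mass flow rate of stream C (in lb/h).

Let C be the unknown flow. Total out = 684.1 + C.
CaCl2 balance: 459.03 + 0.441·C = 0.500·(684.1 + C)
(0.441 − 0.500)·C = 0.500×684.1 − 459.03 = -116.98
C = -116.98 / -0.059 = 1982.7 lb/h

1983 lb/h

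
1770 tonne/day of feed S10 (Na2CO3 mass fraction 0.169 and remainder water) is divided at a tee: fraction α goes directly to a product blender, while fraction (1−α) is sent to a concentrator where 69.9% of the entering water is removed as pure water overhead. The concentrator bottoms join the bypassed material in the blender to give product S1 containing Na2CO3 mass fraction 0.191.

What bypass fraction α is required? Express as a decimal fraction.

0.802

All 1770×0.169 = 299.13 tonne/day of Na2CO3 reaches S1, so S1 = 299.13/0.191 = 1566.1 tonne/day and vapour = 203.87 tonne/day.
The evaporator receives (1−α)·1770 of feed at 0.831 water and removes 0.699 of that water:
0.699×0.831×(1−α)×1770 = 203.87
(1−α) = 203.87/1028.1 = 0.1983;  α = 0.8017.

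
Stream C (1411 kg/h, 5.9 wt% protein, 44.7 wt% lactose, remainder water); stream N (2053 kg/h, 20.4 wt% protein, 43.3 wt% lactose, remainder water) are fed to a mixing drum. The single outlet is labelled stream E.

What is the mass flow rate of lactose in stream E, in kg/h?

1520 kg/h

lactose out = lactose in = 1411×0.447 + 2053×0.433 = 1519.7 kg/h.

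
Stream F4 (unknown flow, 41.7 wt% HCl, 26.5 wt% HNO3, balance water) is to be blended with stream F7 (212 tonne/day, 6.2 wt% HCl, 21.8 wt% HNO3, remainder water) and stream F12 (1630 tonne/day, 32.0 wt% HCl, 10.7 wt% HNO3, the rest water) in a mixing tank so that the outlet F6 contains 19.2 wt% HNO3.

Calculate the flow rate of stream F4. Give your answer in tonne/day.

1822 tonne/day

Let F4 be the unknown flow. Total out = 1842 + F4.
HNO3 balance: 220.63 + 0.265·F4 = 0.192·(1842 + F4)
(0.265 − 0.192)·F4 = 0.192×1842 − 220.63 = 133.04
F4 = 133.04 / 0.073 = 1822.4 tonne/day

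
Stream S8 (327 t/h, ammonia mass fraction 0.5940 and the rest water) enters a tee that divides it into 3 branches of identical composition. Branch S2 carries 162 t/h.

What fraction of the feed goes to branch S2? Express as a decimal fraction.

0.495

Fraction to S2 = 162/327 = 0.4954.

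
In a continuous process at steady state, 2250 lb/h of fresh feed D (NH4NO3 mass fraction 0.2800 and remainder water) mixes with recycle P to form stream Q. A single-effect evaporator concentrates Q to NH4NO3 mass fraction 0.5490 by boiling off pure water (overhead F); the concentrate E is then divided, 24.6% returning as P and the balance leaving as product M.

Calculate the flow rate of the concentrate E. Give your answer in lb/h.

1522 lb/h

Overall NH4NO3 balance (none leaves overhead): NH4NO3 in fresh feed = NH4NO3 in product, i.e. 2250×0.280 = (1−0.246)·E·0.549.
E = 630/(0.549×0.754) = 1521.9 lb/h.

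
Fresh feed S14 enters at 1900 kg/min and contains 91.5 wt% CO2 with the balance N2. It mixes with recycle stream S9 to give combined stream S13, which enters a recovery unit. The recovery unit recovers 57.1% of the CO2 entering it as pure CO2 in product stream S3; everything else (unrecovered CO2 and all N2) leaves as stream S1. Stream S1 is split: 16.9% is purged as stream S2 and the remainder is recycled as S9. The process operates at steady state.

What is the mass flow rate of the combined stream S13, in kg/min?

3657 kg/min

N2 enters only via S14 and leaves only via the purge: 1900×0.085 = 0.169×(N2 in S1), and the recovery unit passes all N2, so N2 in S13 = N2 in S1 = 955.62 kg/min.
CO2 in S13: m_A = 1900×0.915 + (1−0.169)·(1−0.571)·m_A, so m_A = 1738.5/0.6435 = 2701.6 kg/min.
S13 = 2701.6 + 955.62 = 3657.2 kg/min.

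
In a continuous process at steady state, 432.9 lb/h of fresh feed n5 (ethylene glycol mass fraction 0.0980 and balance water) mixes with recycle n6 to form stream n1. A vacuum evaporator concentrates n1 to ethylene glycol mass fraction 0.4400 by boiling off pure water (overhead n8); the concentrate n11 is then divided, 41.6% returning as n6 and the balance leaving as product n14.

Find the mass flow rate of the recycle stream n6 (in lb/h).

68.68 lb/h

Overall ethylene glycol balance (none leaves overhead): ethylene glycol in fresh feed = ethylene glycol in product, i.e. 432.9×0.098 = (1−0.416)·n11·0.440.
n11 = 42.424/(0.440×0.584) = 165.1 lb/h.
Recycle n6 = 0.416×165.1 = 68.682 lb/h.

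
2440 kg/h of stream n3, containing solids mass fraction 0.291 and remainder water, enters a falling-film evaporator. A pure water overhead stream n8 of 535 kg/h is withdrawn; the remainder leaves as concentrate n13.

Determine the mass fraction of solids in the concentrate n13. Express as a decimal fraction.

0.373

solids is not removed: 2440×0.291 = 710.04 kg/h of solids enters n13.
Concentrate = 2440 − 535 = 1905 kg/h.
Mass fraction = 710.04/1905 = 0.373.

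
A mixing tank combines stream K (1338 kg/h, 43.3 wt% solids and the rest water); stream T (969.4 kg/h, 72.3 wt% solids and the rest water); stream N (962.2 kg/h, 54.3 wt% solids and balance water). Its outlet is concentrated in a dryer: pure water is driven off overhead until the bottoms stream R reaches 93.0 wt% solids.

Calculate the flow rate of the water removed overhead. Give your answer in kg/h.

solids entering = 1338×0.433 + 969.4×0.723 + 962.2×0.543 = 1802.7 kg/h.
All solids reports to R, so R = 1802.7/0.930 = 1938.4 kg/h.
Total feed = 3269.6 kg/h; overhead = 3269.6 − 1938.4 = 1331.2 kg/h.

1331 kg/h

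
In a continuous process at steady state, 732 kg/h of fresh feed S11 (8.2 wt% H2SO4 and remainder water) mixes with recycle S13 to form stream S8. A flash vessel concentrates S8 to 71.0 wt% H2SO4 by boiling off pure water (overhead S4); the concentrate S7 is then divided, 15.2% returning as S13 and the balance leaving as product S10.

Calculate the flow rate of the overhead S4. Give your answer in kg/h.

Overall H2SO4 balance (none leaves overhead): H2SO4 in fresh feed = H2SO4 in product, i.e. 732×0.082 = (1−0.152)·S7·0.710.
S7 = 60.024/(0.710×0.848) = 99.694 kg/h.
Recycle S13 = 0.152×99.694 = 15.154 kg/h.
Combined feed S8 = 732 + 15.154 = 747.15 kg/h.
Overhead S4 = S8 − S7 = 747.15 − 99.694 = 647.46 kg/h.

647.5 kg/h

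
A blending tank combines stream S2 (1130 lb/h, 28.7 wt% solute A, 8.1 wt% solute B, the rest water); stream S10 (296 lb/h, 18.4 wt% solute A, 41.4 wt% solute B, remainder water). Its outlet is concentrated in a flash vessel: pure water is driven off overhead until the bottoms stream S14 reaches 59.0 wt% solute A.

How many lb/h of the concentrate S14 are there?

solute A entering = 1130×0.287 + 296×0.184 = 378.77 lb/h.
All solute A reports to S14, so S14 = 378.77/0.590 = 641.99 lb/h.

642 lb/h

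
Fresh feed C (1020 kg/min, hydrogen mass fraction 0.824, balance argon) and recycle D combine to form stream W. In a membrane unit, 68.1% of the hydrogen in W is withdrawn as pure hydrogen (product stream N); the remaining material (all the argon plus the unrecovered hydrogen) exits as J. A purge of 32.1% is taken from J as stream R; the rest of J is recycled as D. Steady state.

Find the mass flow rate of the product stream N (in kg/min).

730.6 kg/min

hydrogen in W: m_A = 1020×0.824 + (1−0.321)·(1−0.681)·m_A, so m_A = 840.48/0.7834 = 1072.9 kg/min.
Product N = 0.681×1072.9 = 730.62 kg/min.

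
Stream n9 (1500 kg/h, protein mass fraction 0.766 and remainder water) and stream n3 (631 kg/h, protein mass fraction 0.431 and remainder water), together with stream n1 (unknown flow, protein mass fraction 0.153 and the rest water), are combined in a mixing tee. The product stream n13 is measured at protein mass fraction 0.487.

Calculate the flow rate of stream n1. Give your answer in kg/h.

1147 kg/h

Let n1 be the unknown flow. Total out = 2131 + n1.
protein balance: 1421 + 0.153·n1 = 0.487·(2131 + n1)
(0.153 − 0.487)·n1 = 0.487×2131 − 1421 = -383.16
n1 = -383.16 / -0.334 = 1147.2 kg/h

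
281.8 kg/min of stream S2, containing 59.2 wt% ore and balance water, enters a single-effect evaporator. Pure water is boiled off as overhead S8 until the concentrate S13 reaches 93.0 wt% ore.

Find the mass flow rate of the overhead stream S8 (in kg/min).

ore is conserved: 281.8×0.592 = 166.83 kg/min all reports to the concentrate.
Concentrate = 166.83/(target fraction) = 179.38 kg/min.
Overhead = 281.8 − 179.38 = 102.42 kg/min.

102.4 kg/min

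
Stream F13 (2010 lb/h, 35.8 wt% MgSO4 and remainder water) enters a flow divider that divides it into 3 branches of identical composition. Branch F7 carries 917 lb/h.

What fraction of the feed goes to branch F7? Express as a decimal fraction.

0.456

Fraction to F7 = 917/2010 = 0.4562.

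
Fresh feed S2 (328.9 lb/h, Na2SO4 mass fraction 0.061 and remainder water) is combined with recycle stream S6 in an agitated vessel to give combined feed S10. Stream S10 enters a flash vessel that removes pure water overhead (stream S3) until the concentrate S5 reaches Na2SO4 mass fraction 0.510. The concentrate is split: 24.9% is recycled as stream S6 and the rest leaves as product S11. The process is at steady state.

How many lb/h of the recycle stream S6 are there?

Overall Na2SO4 balance (none leaves overhead): Na2SO4 in fresh feed = Na2SO4 in product, i.e. 328.9×0.061 = (1−0.249)·S5·0.510.
S5 = 20.063/(0.510×0.751) = 52.382 lb/h.
Recycle S6 = 0.249×52.382 = 13.043 lb/h.

13.04 lb/h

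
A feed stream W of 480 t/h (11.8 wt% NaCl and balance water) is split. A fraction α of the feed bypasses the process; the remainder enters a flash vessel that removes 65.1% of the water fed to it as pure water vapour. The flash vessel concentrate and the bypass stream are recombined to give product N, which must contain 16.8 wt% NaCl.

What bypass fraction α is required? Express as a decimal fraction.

All 480×0.118 = 56.64 t/h of NaCl reaches N, so N = 56.64/0.168 = 337.14 t/h and vapour = 142.86 t/h.
The evaporator receives (1−α)·480 of feed at 0.882 water and removes 0.651 of that water:
0.651×0.882×(1−α)×480 = 142.86
(1−α) = 142.86/275.61 = 0.5183;  α = 0.4817.

0.482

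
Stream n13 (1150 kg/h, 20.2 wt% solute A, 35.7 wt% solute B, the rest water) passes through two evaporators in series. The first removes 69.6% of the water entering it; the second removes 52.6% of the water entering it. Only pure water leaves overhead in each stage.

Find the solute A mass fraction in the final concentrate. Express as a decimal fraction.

0.324

water in feed = 1150×0.441 = 507.15 kg/h.
After stage 1: water left = (1−0.696)×507.15 = 154.17; stream total = 797.02 kg/h.
After stage 2: water left = (1−0.526)×154.17 = 73.078; final concentrate = 715.93 kg/h.
solute A fraction = 232.3/715.93 = 0.324.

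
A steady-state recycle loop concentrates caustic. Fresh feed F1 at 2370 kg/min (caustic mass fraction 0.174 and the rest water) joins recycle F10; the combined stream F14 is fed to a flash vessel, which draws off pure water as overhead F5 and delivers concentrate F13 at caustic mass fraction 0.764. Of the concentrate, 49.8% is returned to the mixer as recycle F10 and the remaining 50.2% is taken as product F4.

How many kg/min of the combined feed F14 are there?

Overall caustic balance (none leaves overhead): caustic in fresh feed = caustic in product, i.e. 2370×0.174 = (1−0.498)·F13·0.764.
F13 = 412.38/(0.764×0.502) = 1075.2 kg/min.
Recycle F10 = 0.498×1075.2 = 535.46 kg/min.
Combined feed F14 = 2370 + 535.46 = 2905.5 kg/min.

2905 kg/min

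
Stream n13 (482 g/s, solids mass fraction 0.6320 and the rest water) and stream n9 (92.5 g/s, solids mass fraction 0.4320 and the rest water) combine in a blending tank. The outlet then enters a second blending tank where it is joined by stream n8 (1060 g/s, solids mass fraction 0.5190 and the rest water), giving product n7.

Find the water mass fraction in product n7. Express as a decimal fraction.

0.4526

Overall, product flow = 1634.5 g/s.
water in = 482×0.368 + 92.5×0.568 + 1060×0.481 = 739.78 g/s.
water fraction in n7 = 0.4526.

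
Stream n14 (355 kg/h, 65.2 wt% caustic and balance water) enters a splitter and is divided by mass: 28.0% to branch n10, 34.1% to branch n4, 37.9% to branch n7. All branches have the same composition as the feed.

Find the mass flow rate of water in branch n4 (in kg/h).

Branch n4 total = 0.341×355 = 121.06 kg/h.
water in n4 = 0.348×121.06 = 42.127 kg/h.

42.13 kg/h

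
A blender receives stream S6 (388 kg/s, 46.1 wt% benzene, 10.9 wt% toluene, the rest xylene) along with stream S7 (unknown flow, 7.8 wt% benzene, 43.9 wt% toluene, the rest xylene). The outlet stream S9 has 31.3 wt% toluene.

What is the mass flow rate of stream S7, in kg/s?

Let S7 be the unknown flow. Total out = 388 + S7.
toluene balance: 42.292 + 0.439·S7 = 0.313·(388 + S7)
(0.439 − 0.313)·S7 = 0.313×388 − 42.292 = 79.152
S7 = 79.152 / 0.126 = 628.19 kg/s

628.2 kg/s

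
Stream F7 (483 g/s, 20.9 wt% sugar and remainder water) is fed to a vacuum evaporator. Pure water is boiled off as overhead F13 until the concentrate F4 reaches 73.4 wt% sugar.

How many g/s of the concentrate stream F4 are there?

137.5 g/s

sugar is conserved: 483×0.209 = 100.95 g/s all reports to the concentrate.
Concentrate = 100.95/(target fraction) = 137.53 g/s.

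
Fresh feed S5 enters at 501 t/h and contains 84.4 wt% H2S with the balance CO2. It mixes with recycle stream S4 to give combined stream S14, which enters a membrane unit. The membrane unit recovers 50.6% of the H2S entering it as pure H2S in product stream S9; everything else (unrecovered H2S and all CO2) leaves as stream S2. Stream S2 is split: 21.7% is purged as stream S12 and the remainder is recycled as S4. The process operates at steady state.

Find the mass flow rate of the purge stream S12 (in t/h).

CO2 enters only via S5 and leaves only via the purge: 501×0.156 = 0.217×(CO2 in S2), and the membrane unit passes all CO2, so CO2 in S14 = CO2 in S2 = 360.17 t/h.
H2S in S14: m_A = 501×0.844 + (1−0.217)·(1−0.506)·m_A, so m_A = 422.84/0.6132 = 689.57 t/h.
S2 = (1−0.506)×689.57 + 360.17 = 700.81 t/h.
Purge S12 = 0.217×700.81 = 152.08 t/h.

152.1 t/h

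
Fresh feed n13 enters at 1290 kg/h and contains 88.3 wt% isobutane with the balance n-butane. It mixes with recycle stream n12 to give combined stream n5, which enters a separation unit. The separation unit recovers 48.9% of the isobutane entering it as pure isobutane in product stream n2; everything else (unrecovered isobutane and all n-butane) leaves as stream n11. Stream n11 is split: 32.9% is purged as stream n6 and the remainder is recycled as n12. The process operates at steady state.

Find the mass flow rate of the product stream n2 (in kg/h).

isobutane in n5: m_A = 1290×0.883 + (1−0.329)·(1−0.489)·m_A, so m_A = 1139.1/0.6571 = 1733.4 kg/h.
Product n2 = 0.489×1733.4 = 847.65 kg/h.

847.6 kg/h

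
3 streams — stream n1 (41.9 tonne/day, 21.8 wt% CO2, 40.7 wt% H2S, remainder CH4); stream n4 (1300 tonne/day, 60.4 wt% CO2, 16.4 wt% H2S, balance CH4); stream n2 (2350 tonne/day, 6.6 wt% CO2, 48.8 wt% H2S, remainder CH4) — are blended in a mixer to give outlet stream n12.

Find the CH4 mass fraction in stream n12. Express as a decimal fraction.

Total flow out = 41.9 + 1300 + 2350 = 3691.9 tonne/day.
CH4 in = 41.9×0.375 + 1300×0.232 + 2350×0.446 = 1365.4 tonne/day.
CH4 mass fraction in n12 = 1365.4/3691.9 = 0.3698.

0.3698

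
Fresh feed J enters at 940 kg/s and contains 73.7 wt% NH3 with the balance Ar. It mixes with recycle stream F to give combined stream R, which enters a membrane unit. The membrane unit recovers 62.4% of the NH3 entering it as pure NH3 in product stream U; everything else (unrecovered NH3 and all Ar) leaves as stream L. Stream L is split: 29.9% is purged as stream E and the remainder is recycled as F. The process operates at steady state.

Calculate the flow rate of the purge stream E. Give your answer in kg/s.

Ar enters only via J and leaves only via the purge: 940×0.263 = 0.299×(Ar in L), and the membrane unit passes all Ar, so Ar in R = Ar in L = 826.82 kg/s.
NH3 in R: m_A = 940×0.737 + (1−0.299)·(1−0.624)·m_A, so m_A = 692.78/0.7364 = 940.74 kg/s.
L = (1−0.624)×940.74 + 826.82 = 1180.5 kg/s.
Purge E = 0.299×1180.5 = 352.98 kg/s.

353 kg/s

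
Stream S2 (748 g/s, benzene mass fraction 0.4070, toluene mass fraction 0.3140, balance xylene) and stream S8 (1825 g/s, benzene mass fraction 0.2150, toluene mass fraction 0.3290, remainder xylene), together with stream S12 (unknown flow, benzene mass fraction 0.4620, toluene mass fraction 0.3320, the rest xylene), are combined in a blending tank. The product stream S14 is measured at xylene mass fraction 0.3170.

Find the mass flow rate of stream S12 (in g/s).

Let S12 be the unknown flow. Total out = 2573 + S12.
xylene balance: 1040.9 + 0.206·S12 = 0.317·(2573 + S12)
(0.206 − 0.317)·S12 = 0.317×2573 − 1040.9 = -225.25
S12 = -225.25 / -0.111 = 2029.3 g/s

2029 g/s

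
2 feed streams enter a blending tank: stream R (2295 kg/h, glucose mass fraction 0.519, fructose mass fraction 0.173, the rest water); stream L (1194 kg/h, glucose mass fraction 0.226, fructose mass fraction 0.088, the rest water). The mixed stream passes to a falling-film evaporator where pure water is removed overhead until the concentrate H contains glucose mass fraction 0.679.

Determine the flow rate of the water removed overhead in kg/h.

1337 kg/h

glucose entering = 2295×0.519 + 1194×0.226 = 1460.9 kg/h.
All glucose reports to H, so H = 1460.9/0.679 = 2151.6 kg/h.
Total feed = 3489 kg/h; overhead = 3489 − 2151.6 = 1337.4 kg/h.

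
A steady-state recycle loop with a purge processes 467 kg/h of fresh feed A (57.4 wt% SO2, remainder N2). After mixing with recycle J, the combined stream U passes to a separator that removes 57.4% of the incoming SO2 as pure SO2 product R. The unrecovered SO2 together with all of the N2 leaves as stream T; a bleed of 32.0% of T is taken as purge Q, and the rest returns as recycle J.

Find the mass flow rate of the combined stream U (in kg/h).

999.1 kg/h

N2 enters only via A and leaves only via the purge: 467×0.426 = 0.320×(N2 in T), and the separator passes all N2, so N2 in U = N2 in T = 621.69 kg/h.
SO2 in U: m_A = 467×0.574 + (1−0.320)·(1−0.574)·m_A, so m_A = 268.06/0.7103 = 377.38 kg/h.
U = 377.38 + 621.69 = 999.07 kg/h.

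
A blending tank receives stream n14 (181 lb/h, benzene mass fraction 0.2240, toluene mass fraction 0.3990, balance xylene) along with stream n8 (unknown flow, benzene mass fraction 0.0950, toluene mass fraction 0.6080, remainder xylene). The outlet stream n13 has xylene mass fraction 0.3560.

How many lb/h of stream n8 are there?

64.42 lb/h

Let n8 be the unknown flow. Total out = 181 + n8.
xylene balance: 68.237 + 0.297·n8 = 0.356·(181 + n8)
(0.297 − 0.356)·n8 = 0.356×181 − 68.237 = -3.801
n8 = -3.801 / -0.059 = 64.424 lb/h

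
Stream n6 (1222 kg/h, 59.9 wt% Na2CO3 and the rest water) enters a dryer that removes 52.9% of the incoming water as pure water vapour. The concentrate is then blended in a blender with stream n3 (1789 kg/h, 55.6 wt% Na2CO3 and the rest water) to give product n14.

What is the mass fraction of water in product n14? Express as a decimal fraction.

Vapour removed = 0.529×0.401×1222 = 259.22 kg/h; concentrate = 962.78 kg/h.
water reaching the mixer = 230.8 (from concentrate) + 1789×0.444 = 1025.1 kg/h.
Product flow = 962.78 + 1789 = 2751.8 kg/h; water fraction = 0.373.

0.373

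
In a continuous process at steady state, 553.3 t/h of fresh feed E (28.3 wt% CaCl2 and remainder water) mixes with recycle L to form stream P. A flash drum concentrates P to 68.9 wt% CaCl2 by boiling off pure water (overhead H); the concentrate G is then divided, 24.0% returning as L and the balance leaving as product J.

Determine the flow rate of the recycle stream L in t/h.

71.77 t/h

Overall CaCl2 balance (none leaves overhead): CaCl2 in fresh feed = CaCl2 in product, i.e. 553.3×0.283 = (1−0.240)·G·0.689.
G = 156.58/(0.689×0.760) = 299.03 t/h.
Recycle L = 0.240×299.03 = 71.767 t/h.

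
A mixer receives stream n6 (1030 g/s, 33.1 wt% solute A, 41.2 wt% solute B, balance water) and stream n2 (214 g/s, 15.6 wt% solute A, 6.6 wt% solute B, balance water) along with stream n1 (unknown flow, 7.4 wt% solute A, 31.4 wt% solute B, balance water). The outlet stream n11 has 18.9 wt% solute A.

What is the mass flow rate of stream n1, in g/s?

Let n1 be the unknown flow. Total out = 1244 + n1.
solute A balance: 374.31 + 0.074·n1 = 0.189·(1244 + n1)
(0.074 − 0.189)·n1 = 0.189×1244 − 374.31 = -139.2
n1 = -139.2 / -0.115 = 1210.4 g/s

1210 g/s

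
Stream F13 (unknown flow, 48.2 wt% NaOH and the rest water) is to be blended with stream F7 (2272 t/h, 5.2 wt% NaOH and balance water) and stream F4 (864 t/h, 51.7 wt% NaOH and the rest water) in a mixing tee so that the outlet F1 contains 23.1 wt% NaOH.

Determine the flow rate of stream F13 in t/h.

Let F13 be the unknown flow. Total out = 3136 + F13.
NaOH balance: 564.83 + 0.482·F13 = 0.231·(3136 + F13)
(0.482 − 0.231)·F13 = 0.231×3136 − 564.83 = 159.58
F13 = 159.58 / 0.251 = 635.79 t/h

635.8 t/h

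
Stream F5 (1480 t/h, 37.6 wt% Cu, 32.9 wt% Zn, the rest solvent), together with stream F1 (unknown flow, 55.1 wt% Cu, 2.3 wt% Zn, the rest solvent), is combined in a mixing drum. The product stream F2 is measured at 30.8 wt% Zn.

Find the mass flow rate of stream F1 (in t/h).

Let F1 be the unknown flow. Total out = 1480 + F1.
Zn balance: 486.92 + 0.023·F1 = 0.308·(1480 + F1)
(0.023 − 0.308)·F1 = 0.308×1480 − 486.92 = -31.08
F1 = -31.08 / -0.285 = 109.05 t/h

109.1 t/h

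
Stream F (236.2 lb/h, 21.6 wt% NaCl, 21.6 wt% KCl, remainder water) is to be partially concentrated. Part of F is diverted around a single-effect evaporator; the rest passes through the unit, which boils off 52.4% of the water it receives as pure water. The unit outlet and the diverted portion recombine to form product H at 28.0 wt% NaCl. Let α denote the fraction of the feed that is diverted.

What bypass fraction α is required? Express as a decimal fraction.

0.232

All 236.2×0.216 = 51.019 lb/h of NaCl reaches H, so H = 51.019/0.280 = 182.21 lb/h and vapour = 53.989 lb/h.
The evaporator receives (1−α)·236.2 of feed at 0.568 water and removes 0.524 of that water:
0.524×0.568×(1−α)×236.2 = 53.989
(1−α) = 53.989/70.301 = 0.7680;  α = 0.2320.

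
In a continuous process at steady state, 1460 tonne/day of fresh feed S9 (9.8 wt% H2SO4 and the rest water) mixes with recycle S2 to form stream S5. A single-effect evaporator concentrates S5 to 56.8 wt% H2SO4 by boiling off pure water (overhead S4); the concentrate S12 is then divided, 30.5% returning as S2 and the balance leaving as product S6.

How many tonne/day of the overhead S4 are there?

1208 tonne/day

Overall H2SO4 balance (none leaves overhead): H2SO4 in fresh feed = H2SO4 in product, i.e. 1460×0.098 = (1−0.305)·S12·0.568.
S12 = 143.08/(0.568×0.695) = 362.45 tonne/day.
Recycle S2 = 0.305×362.45 = 110.55 tonne/day.
Combined feed S5 = 1460 + 110.55 = 1570.5 tonne/day.
Overhead S4 = S5 − S12 = 1570.5 − 362.45 = 1208.1 tonne/day.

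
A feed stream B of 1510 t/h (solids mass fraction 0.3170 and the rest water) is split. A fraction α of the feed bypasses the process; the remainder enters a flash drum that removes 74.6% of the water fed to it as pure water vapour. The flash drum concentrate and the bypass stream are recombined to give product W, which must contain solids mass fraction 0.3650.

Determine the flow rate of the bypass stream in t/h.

All 1510×0.317 = 478.67 t/h of solids reaches W, so W = 478.67/0.365 = 1311.4 t/h and vapour = 198.58 t/h.
The evaporator receives (1−α)·1510 of feed at 0.683 water and removes 0.746 of that water:
0.746×0.683×(1−α)×1510 = 198.58
(1−α) = 198.58/769.37 = 0.2581;  α = 0.7419.
Bypass flow = 0.7419×1510 = 1120.3 t/h.

1120 t/h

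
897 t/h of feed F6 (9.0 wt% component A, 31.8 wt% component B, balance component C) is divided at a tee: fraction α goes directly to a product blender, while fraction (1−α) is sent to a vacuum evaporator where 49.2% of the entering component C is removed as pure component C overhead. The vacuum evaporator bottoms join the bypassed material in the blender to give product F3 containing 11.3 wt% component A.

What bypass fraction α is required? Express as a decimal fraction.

0.301

All 897×0.090 = 80.73 t/h of component A reaches F3, so F3 = 80.73/0.113 = 714.42 t/h and vapour = 182.58 t/h.
The evaporator receives (1−α)·897 of feed at 0.592 component C and removes 0.492 of that component C:
0.492×0.592×(1−α)×897 = 182.58
(1−α) = 182.58/261.26 = 0.6988;  α = 0.3012.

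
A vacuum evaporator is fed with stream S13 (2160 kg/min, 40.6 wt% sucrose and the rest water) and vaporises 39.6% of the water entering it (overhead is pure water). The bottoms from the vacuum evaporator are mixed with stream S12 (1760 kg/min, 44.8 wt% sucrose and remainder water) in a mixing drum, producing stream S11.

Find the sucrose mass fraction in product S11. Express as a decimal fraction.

Vapour removed = 0.396×0.594×2160 = 508.08 kg/min; concentrate = 1651.9 kg/min.
sucrose reaching the mixer = 876.96 (from concentrate) + 1760×0.448 = 1665.4 kg/min.
Product flow = 1651.9 + 1760 = 3411.9 kg/min; sucrose fraction = 0.488.

0.488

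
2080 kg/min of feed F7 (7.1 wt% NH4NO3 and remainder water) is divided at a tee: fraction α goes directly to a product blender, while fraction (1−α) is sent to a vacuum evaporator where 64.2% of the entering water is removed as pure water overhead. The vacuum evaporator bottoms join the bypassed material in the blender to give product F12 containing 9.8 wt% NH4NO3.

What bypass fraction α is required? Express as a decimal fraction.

0.538

All 2080×0.071 = 147.68 kg/min of NH4NO3 reaches F12, so F12 = 147.68/0.098 = 1506.9 kg/min and vapour = 573.06 kg/min.
The evaporator receives (1−α)·2080 of feed at 0.929 water and removes 0.642 of that water:
0.642×0.929×(1−α)×2080 = 573.06
(1−α) = 573.06/1240.5 = 0.4619;  α = 0.5381.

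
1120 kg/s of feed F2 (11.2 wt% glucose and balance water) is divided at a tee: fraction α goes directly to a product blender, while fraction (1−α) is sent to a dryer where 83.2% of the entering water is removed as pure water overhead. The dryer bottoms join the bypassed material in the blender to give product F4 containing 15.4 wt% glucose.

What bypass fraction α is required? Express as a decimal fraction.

All 1120×0.112 = 125.44 kg/s of glucose reaches F4, so F4 = 125.44/0.154 = 814.55 kg/s and vapour = 305.45 kg/s.
The evaporator receives (1−α)·1120 of feed at 0.888 water and removes 0.832 of that water:
0.832×0.888×(1−α)×1120 = 305.45
(1−α) = 305.45/827.47 = 0.3691;  α = 0.6309.

0.631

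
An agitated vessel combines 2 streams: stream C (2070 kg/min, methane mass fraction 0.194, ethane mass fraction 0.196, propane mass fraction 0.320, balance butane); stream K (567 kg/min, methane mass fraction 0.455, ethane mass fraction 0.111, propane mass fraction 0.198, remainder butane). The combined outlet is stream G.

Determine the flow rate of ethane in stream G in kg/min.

468.7 kg/min

ethane out = ethane in = 2070×0.196 + 567×0.111 = 468.66 kg/min.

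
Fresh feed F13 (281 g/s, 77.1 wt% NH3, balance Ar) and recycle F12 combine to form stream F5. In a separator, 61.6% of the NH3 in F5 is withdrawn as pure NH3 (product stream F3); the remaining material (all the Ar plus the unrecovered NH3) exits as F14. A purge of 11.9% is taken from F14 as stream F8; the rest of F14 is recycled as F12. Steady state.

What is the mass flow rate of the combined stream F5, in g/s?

868.2 g/s

Ar enters only via F13 and leaves only via the purge: 281×0.229 = 0.119×(Ar in F14), and the separator passes all Ar, so Ar in F5 = Ar in F14 = 540.75 g/s.
NH3 in F5: m_A = 281×0.771 + (1−0.119)·(1−0.616)·m_A, so m_A = 216.65/0.6617 = 327.42 g/s.
F5 = 327.42 + 540.75 = 868.17 g/s.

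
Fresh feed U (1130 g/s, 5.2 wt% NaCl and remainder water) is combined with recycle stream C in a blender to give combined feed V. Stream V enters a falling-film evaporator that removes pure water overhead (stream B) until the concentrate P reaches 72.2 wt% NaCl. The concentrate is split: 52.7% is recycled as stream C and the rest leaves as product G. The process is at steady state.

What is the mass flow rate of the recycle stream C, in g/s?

Overall NaCl balance (none leaves overhead): NaCl in fresh feed = NaCl in product, i.e. 1130×0.052 = (1−0.527)·P·0.722.
P = 58.76/(0.722×0.473) = 172.06 g/s.
Recycle C = 0.527×172.06 = 90.676 g/s.

90.68 g/s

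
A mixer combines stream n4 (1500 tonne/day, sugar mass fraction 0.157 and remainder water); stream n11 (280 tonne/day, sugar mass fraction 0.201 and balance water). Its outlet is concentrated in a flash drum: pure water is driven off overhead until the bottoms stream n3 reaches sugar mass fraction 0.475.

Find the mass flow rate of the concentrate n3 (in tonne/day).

sugar entering = 1500×0.157 + 280×0.201 = 291.78 tonne/day.
All sugar reports to n3, so n3 = 291.78/0.475 = 614.27 tonne/day.

614.3 tonne/day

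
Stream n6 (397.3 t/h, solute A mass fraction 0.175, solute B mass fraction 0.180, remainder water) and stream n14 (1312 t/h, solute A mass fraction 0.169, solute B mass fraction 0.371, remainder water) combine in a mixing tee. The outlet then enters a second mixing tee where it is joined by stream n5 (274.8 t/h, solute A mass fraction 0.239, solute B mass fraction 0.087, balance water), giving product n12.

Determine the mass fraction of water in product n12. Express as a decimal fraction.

0.527

Overall, product flow = 1984.1 t/h.
water in = 397.3×0.645 + 1312×0.460 + 274.8×0.674 = 1045 t/h.
water fraction in n12 = 0.527.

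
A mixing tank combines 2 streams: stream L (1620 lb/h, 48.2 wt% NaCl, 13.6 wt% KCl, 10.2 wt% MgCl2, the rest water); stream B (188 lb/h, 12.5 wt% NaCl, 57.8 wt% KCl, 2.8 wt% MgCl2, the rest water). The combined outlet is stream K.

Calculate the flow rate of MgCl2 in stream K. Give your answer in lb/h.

170.5 lb/h

MgCl2 out = MgCl2 in = 1620×0.102 + 188×0.028 = 170.5 lb/h.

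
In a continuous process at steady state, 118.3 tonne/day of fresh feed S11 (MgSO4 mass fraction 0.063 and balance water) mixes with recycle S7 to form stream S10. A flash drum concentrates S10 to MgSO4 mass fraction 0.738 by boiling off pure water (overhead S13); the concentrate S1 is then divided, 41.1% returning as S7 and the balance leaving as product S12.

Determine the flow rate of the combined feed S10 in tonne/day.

125.3 tonne/day

Overall MgSO4 balance (none leaves overhead): MgSO4 in fresh feed = MgSO4 in product, i.e. 118.3×0.063 = (1−0.411)·S1·0.738.
S1 = 7.4529/(0.738×0.589) = 17.146 tonne/day.
Recycle S7 = 0.411×17.146 = 7.0469 tonne/day.
Combined feed S10 = 118.3 + 7.0469 = 125.35 tonne/day.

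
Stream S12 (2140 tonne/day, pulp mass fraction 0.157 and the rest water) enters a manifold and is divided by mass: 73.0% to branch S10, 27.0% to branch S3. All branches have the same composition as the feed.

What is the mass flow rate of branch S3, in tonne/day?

577.8 tonne/day

Branch S3 flow = 0.270×2140 = 577.8 tonne/day.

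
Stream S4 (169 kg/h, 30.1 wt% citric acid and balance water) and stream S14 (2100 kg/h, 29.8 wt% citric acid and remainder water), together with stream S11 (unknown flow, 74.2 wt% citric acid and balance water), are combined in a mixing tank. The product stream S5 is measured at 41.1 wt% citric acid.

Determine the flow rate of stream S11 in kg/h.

Let S11 be the unknown flow. Total out = 2269 + S11.
citric acid balance: 676.67 + 0.742·S11 = 0.411·(2269 + S11)
(0.742 − 0.411)·S11 = 0.411×2269 − 676.67 = 255.89
S11 = 255.89 / 0.331 = 773.08 kg/h

773.1 kg/h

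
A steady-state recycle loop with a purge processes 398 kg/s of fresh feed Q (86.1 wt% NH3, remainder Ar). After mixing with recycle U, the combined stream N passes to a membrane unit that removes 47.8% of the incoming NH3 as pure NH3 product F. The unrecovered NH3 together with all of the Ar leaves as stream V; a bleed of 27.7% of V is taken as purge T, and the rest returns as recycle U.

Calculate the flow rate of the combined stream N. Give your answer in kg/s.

750.1 kg/s

Ar enters only via Q and leaves only via the purge: 398×0.139 = 0.277×(Ar in V), and the membrane unit passes all Ar, so Ar in N = Ar in V = 199.72 kg/s.
NH3 in N: m_A = 398×0.861 + (1−0.277)·(1−0.478)·m_A, so m_A = 342.68/0.6226 = 550.4 kg/s.
N = 550.4 + 199.72 = 750.12 kg/s.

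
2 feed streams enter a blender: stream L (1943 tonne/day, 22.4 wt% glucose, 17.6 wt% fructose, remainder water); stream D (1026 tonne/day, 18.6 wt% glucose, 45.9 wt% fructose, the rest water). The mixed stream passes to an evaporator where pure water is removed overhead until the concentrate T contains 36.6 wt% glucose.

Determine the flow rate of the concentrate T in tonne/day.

1711 tonne/day

glucose entering = 1943×0.224 + 1026×0.186 = 626.07 tonne/day.
All glucose reports to T, so T = 626.07/0.366 = 1710.6 tonne/day.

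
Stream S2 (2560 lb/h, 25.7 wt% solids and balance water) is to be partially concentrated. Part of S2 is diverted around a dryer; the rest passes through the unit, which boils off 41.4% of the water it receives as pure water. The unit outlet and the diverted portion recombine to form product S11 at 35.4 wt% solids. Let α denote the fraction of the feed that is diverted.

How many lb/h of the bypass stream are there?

279.6 lb/h

All 2560×0.257 = 657.92 lb/h of solids reaches S11, so S11 = 657.92/0.354 = 1858.5 lb/h and vapour = 701.47 lb/h.
The evaporator receives (1−α)·2560 of feed at 0.743 water and removes 0.414 of that water:
0.414×0.743×(1−α)×2560 = 701.47
(1−α) = 701.47/787.46 = 0.8908;  α = 0.1092.
Bypass flow = 0.1092×2560 = 279.56 lb/h.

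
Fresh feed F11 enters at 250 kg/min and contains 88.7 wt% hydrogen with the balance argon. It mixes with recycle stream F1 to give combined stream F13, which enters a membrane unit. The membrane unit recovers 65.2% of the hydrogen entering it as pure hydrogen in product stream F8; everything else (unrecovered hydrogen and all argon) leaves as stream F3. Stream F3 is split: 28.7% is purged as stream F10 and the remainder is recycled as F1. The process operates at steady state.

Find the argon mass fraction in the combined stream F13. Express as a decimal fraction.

0.2502

argon enters only via F11 and leaves only via the purge: 250×0.113 = 0.287×(argon in F3), and the membrane unit passes all argon, so argon in F13 = argon in F3 = 98.432 kg/min.
hydrogen in F13: m_A = 250×0.887 + (1−0.287)·(1−0.652)·m_A, so m_A = 221.75/0.7519 = 294.93 kg/min.
F13 = 294.93 + 98.432 = 393.36 kg/min.
argon fraction in F13 = 98.432/393.36 = 0.2502.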